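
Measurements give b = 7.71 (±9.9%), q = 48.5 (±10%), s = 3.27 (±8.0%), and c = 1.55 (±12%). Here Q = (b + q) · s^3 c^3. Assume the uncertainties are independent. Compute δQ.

3230

Let u = b + q = 56.2. δu = √(δb² + δq²) = √(0.583 + 23.5) = 4.91, so δu/u = 0.0873.
Q is then a monomial in u, s, c:
δQ/Q = √((δu/u)² + (3·δs/s)² + (3·δc/c)²) = √(0.00763 + 0.0576 + 0.130) = 0.441
Q = 7320, so δQ = 0.441 × 7320 = 3230.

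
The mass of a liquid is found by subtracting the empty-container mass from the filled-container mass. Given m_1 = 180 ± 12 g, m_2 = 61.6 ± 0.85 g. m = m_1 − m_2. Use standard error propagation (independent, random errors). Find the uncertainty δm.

Sums and differences: (δm)² = Σ (cᵢ δxᵢ)².
  (δm_1)² = 144;  (δm_2)² = 0.722
δm = √(145) = 12.0 g

12.0 g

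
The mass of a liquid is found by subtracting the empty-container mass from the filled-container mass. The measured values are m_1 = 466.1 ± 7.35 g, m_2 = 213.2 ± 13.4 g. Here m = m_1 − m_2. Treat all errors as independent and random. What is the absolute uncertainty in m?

15.3 g

Absolute uncertainties add in quadrature for a linear combination:
  (δm_1)² = 54.0;  (δm_2)² = 180
δm = √(234) = 15.3 g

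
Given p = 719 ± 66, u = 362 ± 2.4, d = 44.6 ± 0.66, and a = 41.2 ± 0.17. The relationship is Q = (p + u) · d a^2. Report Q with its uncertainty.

(8.18 ± 0.519) × 10^7

Let w = p + u = 1080. δw = √(δp² + δu²) = √(4360 + 5.76) = 66.0, so δw/w = 0.0611.
Q is then a monomial in w, d, a:
δQ/Q = √((δw/w)² + (1·δd/d)² + (2·δa/a)²) = √(0.00373 + 0.000219 + 6.81e-05) = 0.0634
Q = 8.18e+07, so δQ = 0.0634 × 8.18e+07 = 5.19e+06.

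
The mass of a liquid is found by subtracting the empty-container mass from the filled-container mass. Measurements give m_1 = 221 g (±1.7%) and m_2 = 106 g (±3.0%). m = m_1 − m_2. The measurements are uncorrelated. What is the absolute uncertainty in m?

4.92 g

Sums and differences: (δm)² = Σ (cᵢ δxᵢ)².
  (δm_1)² = 14.1;  (δm_2)² = 10.1
δm = √(24.2) = 4.92 g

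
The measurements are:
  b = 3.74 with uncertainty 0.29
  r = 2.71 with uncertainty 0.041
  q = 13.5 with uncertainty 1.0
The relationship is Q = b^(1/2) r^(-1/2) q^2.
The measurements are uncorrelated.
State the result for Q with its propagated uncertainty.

214 ± 32.8

Relative error in a monomial: (δQ/Q)² = Σ (nᵢ · δxᵢ/xᵢ)².
  (½·δb/b)² = (0.5×0.0775)² = 0.00150;  (−½·δr/r)² = (-0.5×0.0151)² = 5.72e-05;  (2·δq/q)² = (2×0.0741)² = 0.0219
δQ/Q = √(0.0235) = 0.153
Q = 214, so δQ = 0.153 × 214 = 32.8.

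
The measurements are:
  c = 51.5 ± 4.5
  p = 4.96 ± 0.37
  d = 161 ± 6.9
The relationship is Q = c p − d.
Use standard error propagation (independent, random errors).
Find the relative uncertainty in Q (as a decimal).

Let w = c·p = 255. δw/w = √((1·δc/c)² + (1·δp/p)²) = √(0.00764 + 0.00556) = 0.115, so δw = 29.3.
Q = w − d: δQ = √(δw² + δd²) = √(861 + 47.6) = 30.1
Q = 94.4, so δQ/Q = 30.1/94.4 = 0.319.

0.319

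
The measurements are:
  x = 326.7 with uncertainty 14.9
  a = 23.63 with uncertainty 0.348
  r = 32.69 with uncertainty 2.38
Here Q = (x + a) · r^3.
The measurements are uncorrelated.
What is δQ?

2.72e+06

Let u = x + a = 350.3. δu = √(δx² + δa²) = √(222 + 0.121) = 14.9, so δu/u = 0.0425.
Q is then a monomial in u, r:
δQ/Q = √((δu/u)² + (3·δr/r)²) = √(0.00181 + 0.0477) = 0.223
Q = 1.224e+07, so δQ = 0.223 × 1.224e+07 = 2.72e+06.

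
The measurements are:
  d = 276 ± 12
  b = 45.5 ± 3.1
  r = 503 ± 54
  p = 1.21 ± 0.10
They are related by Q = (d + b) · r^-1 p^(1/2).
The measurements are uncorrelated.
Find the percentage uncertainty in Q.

12.1%

Let u = d + b = 322. δu = √(δd² + δb²) = √(144 + 9.61) = 12.4, so δu/u = 0.0386.
Q is then a monomial in u, r, p:
δQ/Q = √((δu/u)² + (-1·δr/r)² + (½·δp/p)²) = √(0.00149 + 0.0115 + 0.00171) = 0.121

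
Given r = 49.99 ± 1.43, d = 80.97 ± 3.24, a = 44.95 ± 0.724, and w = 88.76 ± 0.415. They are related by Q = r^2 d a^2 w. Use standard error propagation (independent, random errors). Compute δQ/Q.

0.0770

Q is a product of powers, so relative uncertainties combine in quadrature:
  (2·δr/r)² = (2×0.0286)² = 0.00327;  (1·δd/d)² = (1×0.0400)² = 0.00160;  (2·δa/a)² = (2×0.0161)² = 0.00104;  (1·δw/w)² = (1×0.00468)² = 2.19e-05
δQ/Q = √(0.00593) = 0.0770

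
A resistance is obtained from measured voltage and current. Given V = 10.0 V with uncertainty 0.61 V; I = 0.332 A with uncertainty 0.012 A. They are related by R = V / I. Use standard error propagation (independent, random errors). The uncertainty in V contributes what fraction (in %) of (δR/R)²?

74.0%

(δR/R)² = (1·δV/V)² + (-1·δI/I)²
  V term: (1×0.0610)² = 0.00372
  I term: (-1×0.0361)² = 0.00131
Total = 0.00503. Share from V = 0.00372/0.00503 = 0.740.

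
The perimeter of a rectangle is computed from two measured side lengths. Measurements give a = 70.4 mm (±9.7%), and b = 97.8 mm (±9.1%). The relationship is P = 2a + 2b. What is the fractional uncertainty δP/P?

For a sum/difference, combine absolute errors in quadrature:
  (2·δa)² = 187;  (2·δb)² = 317
δP = √(503) = 22.4 mm
P = 336 mm, so δP/P = 22.4/336 = 0.0667.

0.0667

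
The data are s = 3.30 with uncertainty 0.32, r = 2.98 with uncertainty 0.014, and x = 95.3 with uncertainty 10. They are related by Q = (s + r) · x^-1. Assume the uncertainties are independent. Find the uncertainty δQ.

Let u = s + r = 6.28. δu = √(δs² + δr²) = √(0.102 + 0.000196) = 0.320, so δu/u = 0.0510.
Q is then a monomial in u, x:
δQ/Q = √((δu/u)² + (-1·δx/x)²) = √(0.00260 + 0.0110) = 0.117
Q = 0.0659, so δQ = 0.117 × 0.0659 = 0.00769.

0.00769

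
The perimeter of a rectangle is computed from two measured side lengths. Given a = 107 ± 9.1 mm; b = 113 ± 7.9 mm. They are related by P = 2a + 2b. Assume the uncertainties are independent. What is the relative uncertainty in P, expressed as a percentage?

5.48%

Absolute uncertainties add in quadrature for a linear combination:
  (2·δa)² = 331;  (2·δb)² = 250
δP = √(581) = 24.1 mm
P = 440 mm, so δP/P = 24.1/440 = 0.0548.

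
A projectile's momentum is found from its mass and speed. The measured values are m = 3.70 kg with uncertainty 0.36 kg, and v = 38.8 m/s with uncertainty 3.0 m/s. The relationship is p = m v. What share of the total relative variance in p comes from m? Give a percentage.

(δp/p)² = (1·δm/m)² + (1·δv/v)²
  m term: (1×0.0973)² = 0.00947
  v term: (1×0.0773)² = 0.00598
Total = 0.0154. Share from m = 0.00947/0.0154 = 0.613.

61.3%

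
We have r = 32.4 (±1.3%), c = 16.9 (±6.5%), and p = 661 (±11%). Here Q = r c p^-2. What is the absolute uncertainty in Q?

0.000288

Q is a product of powers, so relative uncertainties combine in quadrature:
  (1·δr/r)² = (1×0.0130)² = 0.000169;  (1·δc/c)² = (1×0.0650)² = 0.00423;  (-2·δp/p)² = (-2×0.110)² = 0.0484
δQ/Q = √(0.0528) = 0.230
Q = 0.00125, so δQ = 0.230 × 0.00125 = 0.000288.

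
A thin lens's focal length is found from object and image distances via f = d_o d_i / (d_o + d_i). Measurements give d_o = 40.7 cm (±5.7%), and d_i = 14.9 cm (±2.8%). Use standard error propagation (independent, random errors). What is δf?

∂f/∂d_o = (d_i/(d_o+d_i))² = 0.0718;  ∂f/∂d_i = (d_o/(d_o+d_i))² = 0.536
δf = √((∂f/∂d_o · δd_o)² + (∂f/∂d_i · δd_i)²) = √(0.0278 + 0.0500) = 0.279 cm

0.279 cm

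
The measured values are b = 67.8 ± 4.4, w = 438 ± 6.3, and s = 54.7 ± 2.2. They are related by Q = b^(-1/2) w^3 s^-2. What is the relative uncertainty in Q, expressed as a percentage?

9.69%

For a monomial Q ∝ b^(-1/2), w^3, s^-2, fractional errors add in quadrature:
  (−½·δb/b)² = (-0.5×0.0649)² = 0.00105;  (3·δw/w)² = (3×0.0144)² = 0.00186;  (-2·δs/s)² = (-2×0.0402)² = 0.00647
δQ/Q = √(0.00939) = 0.0969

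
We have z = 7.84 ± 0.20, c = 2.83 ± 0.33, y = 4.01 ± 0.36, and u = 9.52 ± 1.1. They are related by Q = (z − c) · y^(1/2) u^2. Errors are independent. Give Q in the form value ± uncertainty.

909 ± 225

Let w = z − c = 5.01. δw = √(δz² + δc²) = √(0.0400 + 0.109) = 0.386, so δw/w = 0.0770.
Q is then a monomial in w, y, u:
δQ/Q = √((δw/w)² + (½·δy/y)² + (2·δu/u)²) = √(0.00593 + 0.00201 + 0.0534) = 0.248
Q = 909, so δQ = 0.248 × 909 = 225.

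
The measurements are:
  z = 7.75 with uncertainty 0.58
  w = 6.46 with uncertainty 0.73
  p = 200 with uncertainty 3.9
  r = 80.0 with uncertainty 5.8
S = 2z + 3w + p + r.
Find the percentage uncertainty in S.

2.36%

Sums and differences: (δS)² = Σ (cᵢ δxᵢ)².
  (2·δz)² = 1.35;  (3·δw)² = 4.80;  (δp)² = 15.2;  (δr)² = 33.6
δS = √(55.0) = 7.42
S = 315, so δS/S = 7.42/315 = 0.0236.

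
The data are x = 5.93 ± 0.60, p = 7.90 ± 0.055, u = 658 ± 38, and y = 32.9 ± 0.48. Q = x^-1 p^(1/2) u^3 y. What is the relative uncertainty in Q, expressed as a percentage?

Products/powers → add relative errors in quadrature, weighted by exponent:
  (-1·δx/x)² = (-1×0.101)² = 0.0102;  (½·δp/p)² = (0.5×0.00696)² = 1.21e-05;  (3·δu/u)² = (3×0.0578)² = 0.0300;  (1·δy/y)² = (1×0.0146)² = 0.000213
δQ/Q = √(0.0405) = 0.201

20.1%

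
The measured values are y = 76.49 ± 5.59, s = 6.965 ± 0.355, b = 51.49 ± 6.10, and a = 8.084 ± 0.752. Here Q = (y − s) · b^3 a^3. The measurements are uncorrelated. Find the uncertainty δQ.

Let u = y − s = 69.52. δu = √(δy² + δs²) = √(31.2 + 0.126) = 5.60, so δu/u = 0.0806.
Q is then a monomial in u, b, a:
δQ/Q = √((δu/u)² + (3·δb/b)² + (3·δa/a)²) = √(0.00649 + 0.126 + 0.0779) = 0.459
Q = 5.014e+09, so δQ = 0.459 × 5.014e+09 = 2.3e+09.

2.3e+09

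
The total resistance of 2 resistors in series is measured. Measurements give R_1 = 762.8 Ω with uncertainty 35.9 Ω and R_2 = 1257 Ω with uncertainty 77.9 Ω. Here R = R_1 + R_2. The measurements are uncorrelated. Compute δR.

85.8 Ω

Sums and differences: (δR)² = Σ (cᵢ δxᵢ)².
  (δR_1)² = 1290;  (δR_2)² = 6070
δR = √(7360) = 85.8 Ω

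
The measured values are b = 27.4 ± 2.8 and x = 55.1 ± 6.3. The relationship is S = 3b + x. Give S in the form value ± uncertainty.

137 ± 10.5

Sums and differences: (δS)² = Σ (cᵢ δxᵢ)².
  (3·δb)² = 70.6;  (δx)² = 39.7
δS = √(110) = 10.5
S = 137.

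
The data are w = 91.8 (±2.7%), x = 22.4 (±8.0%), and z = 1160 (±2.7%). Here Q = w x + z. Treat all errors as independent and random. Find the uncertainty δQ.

Let p = w·x = 2060. δp/p = √((1·δw/w)² + (1·δx/x)²) = √(0.000729 + 0.00640) = 0.0844, so δp = 174.
Q = p + z: δQ = √(δp² + δz²) = √(30100 + 981) = 176

176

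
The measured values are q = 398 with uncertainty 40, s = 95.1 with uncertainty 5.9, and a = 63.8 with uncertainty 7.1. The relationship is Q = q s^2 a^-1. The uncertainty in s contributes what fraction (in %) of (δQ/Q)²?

40.6%

(δQ/Q)² = (1·δq/q)² + (2·δs/s)² + (-1·δa/a)²
  q term: (1×0.101)² = 0.0101
  s term: (2×0.0620)² = 0.0154
  a term: (-1×0.111)² = 0.0124
Total = 0.0379. Share from s = 0.0154/0.0379 = 0.406.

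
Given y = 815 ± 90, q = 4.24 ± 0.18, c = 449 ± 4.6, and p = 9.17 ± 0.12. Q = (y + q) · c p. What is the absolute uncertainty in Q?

3.75e+05

Let u = y + q = 819. δu = √(δy² + δq²) = √(8100 + 0.0324) = 90.0, so δu/u = 0.110.
Q is then a monomial in u, c, p:
δQ/Q = √((δu/u)² + (1·δc/c)² + (1·δp/p)²) = √(0.0121 + 0.000105 + 0.000171) = 0.111
Q = 3.37e+06, so δQ = 0.111 × 3.37e+06 = 3.75e+05.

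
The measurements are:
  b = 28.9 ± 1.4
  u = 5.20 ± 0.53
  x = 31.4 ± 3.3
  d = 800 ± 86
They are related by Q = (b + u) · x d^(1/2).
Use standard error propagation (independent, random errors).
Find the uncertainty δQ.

3810

Let w = b + u = 34.1. δw = √(δb² + δu²) = √(1.96 + 0.281) = 1.50, so δw/w = 0.0439.
Q is then a monomial in w, x, d:
δQ/Q = √((δw/w)² + (1·δx/x)² + (½·δd/d)²) = √(0.00193 + 0.0110 + 0.00289) = 0.126
Q = 30300, so δQ = 0.126 × 30300 = 3810.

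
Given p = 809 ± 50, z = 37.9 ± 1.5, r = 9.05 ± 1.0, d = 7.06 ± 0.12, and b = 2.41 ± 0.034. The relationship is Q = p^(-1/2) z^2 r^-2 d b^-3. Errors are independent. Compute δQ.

0.0750

Q is a product of powers, so relative uncertainties combine in quadrature:
  (−½·δp/p)² = (-0.5×0.0618)² = 0.000955;  (2·δz/z)² = (2×0.0396)² = 0.00627;  (-2·δr/r)² = (-2×0.110)² = 0.0488;  (1·δd/d)² = (1×0.0170)² = 0.000289;  (-3·δb/b)² = (-3×0.0141)² = 0.00179
δQ/Q = √(0.0581) = 0.241
Q = 0.311, so δQ = 0.241 × 0.311 = 0.0750.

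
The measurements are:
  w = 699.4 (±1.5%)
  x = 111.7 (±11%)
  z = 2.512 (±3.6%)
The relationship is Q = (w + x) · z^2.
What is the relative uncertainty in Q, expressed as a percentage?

7.47%

Let u = w + x = 811.1. δu = √(δw² + δx²) = √(110 + 151) = 16.2, so δu/u = 0.0199.
Q is then a monomial in u, z:
δQ/Q = √((δu/u)² + (2·δz/z)²) = √(0.000397 + 0.00518) = 0.0747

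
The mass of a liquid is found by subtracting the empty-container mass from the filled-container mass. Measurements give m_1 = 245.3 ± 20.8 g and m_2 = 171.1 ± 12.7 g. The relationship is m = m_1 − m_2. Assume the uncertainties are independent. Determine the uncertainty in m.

24.4 g

Sums and differences: (δm)² = Σ (cᵢ δxᵢ)².
  (δm_1)² = 433;  (δm_2)² = 161
δm = √(594) = 24.4 g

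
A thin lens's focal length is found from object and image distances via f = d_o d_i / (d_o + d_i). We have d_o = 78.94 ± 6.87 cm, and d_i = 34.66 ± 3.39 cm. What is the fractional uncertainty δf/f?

∂f/∂d_o = (d_i/(d_o+d_i))² = 0.0931;  ∂f/∂d_i = (d_o/(d_o+d_i))² = 0.483
δf = √((∂f/∂d_o · δd_o)² + (∂f/∂d_i · δd_i)²) = √(0.409 + 2.68) = 1.76 cm
f = 24.09 cm, so δf/f = 1.76/24.09 = 0.0730.

0.0730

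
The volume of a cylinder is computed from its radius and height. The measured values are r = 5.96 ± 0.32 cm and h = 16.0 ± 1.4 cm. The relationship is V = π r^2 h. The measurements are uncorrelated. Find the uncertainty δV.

247 cm^3

Each factor contributes (exponent × relative error)² to (δV/V)²:
  (2·δr/r)² = (2×0.0537)² = 0.0115;  (1·δh/h)² = (1×0.0875)² = 0.00766
δV/V = √(0.0192) = 0.139
V = 1790 cm^3, so δV = 0.139 × 1790 = 247 cm^3.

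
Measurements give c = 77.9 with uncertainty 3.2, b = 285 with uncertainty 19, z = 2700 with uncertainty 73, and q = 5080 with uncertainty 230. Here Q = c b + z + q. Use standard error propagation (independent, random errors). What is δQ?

Let p = c·b = 22200. δp/p = √((1·δc/c)² + (1·δb/b)²) = √(0.00169 + 0.00444) = 0.0783, so δp = 1740.
Q = p + z + q: δQ = √(δp² + δz² + δq²) = √(3.02e+06 + 5330 + 52900) = 1760

1760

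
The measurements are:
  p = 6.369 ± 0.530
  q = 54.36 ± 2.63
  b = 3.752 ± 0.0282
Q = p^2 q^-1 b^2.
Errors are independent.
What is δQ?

For a monomial Q ∝ p^2, q^-1, b^2, fractional errors add in quadrature:
  (2·δp/p)² = (2×0.0832)² = 0.0277;  (-1·δq/q)² = (-1×0.0484)² = 0.00234;  (2·δb/b)² = (2×0.00752)² = 0.000226
δQ/Q = √(0.0303) = 0.174
Q = 10.50, so δQ = 0.174 × 10.50 = 1.83.

1.83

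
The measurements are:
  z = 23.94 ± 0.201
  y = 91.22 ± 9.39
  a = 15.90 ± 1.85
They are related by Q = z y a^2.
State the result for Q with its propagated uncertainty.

(5.521 ± 1.41) × 10^5

Since Q is a product/quotient, work with relative uncertainties:
  (1·δz/z)² = (1×0.00840)² = 7.05e-05;  (1·δy/y)² = (1×0.103)² = 0.0106;  (2·δa/a)² = (2×0.116)² = 0.0542
δQ/Q = √(0.0648) = 0.255
Q = 552100, so δQ = 0.255 × 552100 = 1.41e+05.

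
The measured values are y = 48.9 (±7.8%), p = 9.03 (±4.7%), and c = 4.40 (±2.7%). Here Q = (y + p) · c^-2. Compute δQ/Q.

Let u = y + p = 57.9. δu = √(δy² + δp²) = √(14.5 + 0.180) = 3.84, so δu/u = 0.0662.
Q is then a monomial in u, c:
δQ/Q = √((δu/u)² + (-2·δc/c)²) = √(0.00439 + 0.00292) = 0.0855

0.0855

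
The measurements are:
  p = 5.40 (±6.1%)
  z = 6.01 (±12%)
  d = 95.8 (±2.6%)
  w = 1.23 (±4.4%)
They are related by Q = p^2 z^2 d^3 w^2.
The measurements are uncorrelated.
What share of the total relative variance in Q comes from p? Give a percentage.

(δQ/Q)² = (2·δp/p)² + (2·δz/z)² + (3·δd/d)² + (2·δw/w)²
  p term: (2×0.0610)² = 0.0149
  z term: (2×0.120)² = 0.0576
  d term: (3×0.0260)² = 0.00608
  w term: (2×0.0440)² = 0.00774
Total = 0.0863. Share from p = 0.0149/0.0863 = 0.172.

17.2%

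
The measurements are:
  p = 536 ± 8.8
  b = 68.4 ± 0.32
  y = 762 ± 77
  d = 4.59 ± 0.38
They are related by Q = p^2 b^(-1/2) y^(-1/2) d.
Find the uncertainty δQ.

Q is a product of powers, so relative uncertainties combine in quadrature:
  (2·δp/p)² = (2×0.0164)² = 0.00108;  (−½·δb/b)² = (-0.5×0.00468)² = 5.47e-06;  (−½·δy/y)² = (-0.5×0.101)² = 0.00255;  (1·δd/d)² = (1×0.0828)² = 0.00685
δQ/Q = √(0.0105) = 0.102
Q = 5780, so δQ = 0.102 × 5780 = 592.

592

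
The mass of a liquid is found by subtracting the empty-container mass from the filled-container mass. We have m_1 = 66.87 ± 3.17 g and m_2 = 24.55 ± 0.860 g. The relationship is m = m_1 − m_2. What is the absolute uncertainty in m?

Each term contributes (cᵢ δxᵢ)² to (δm)²:
  (δm_1)² = 10.0;  (δm_2)² = 0.740
δm = √(10.8) = 3.28 g

3.28 g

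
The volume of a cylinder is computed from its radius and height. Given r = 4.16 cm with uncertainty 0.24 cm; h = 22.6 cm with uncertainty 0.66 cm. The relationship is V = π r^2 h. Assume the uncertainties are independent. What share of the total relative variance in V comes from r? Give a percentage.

(δV/V)² = (2·δr/r)² + (1·δh/h)²
  r term: (2×0.0577)² = 0.0133
  h term: (1×0.0292)² = 0.000853
Total = 0.0142. Share from r = 0.0133/0.0142 = 0.940.

94.0%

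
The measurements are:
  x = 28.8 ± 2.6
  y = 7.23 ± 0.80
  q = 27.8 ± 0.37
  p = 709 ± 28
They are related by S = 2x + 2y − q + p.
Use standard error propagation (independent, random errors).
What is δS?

28.5

Absolute uncertainties add in quadrature for a linear combination:
  (2·δx)² = 27.0;  (2·δy)² = 2.56;  (δq)² = 0.137;  (δp)² = 784
δS = √(814) = 28.5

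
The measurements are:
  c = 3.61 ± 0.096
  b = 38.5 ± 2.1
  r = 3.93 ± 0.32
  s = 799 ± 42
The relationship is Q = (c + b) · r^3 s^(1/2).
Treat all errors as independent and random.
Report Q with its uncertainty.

Let u = c + b = 42.1. δu = √(δc² + δb²) = √(0.00922 + 4.41) = 2.10, so δu/u = 0.0499.
Q is then a monomial in u, r, s:
δQ/Q = √((δu/u)² + (3·δr/r)² + (½·δs/s)²) = √(0.00249 + 0.0597 + 0.000691) = 0.251
Q = 72200, so δQ = 0.251 × 72200 = 18100.

72200 ± 18100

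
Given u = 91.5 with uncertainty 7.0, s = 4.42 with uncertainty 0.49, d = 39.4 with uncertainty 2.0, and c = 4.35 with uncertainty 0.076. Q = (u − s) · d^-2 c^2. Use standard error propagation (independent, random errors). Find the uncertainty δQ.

Let w = u − s = 87.1. δw = √(δu² + δs²) = √(49.0 + 0.240) = 7.02, so δw/w = 0.0806.
Q is then a monomial in w, d, c:
δQ/Q = √((δw/w)² + (-2·δd/d)² + (2·δc/c)²) = √(0.00649 + 0.0103 + 0.00122) = 0.134
Q = 1.06, so δQ = 0.134 × 1.06 = 0.142.

0.142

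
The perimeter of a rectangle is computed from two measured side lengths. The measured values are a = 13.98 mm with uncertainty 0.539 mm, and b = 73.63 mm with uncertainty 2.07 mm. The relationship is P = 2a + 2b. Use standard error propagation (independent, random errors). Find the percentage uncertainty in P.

2.44%

Absolute uncertainties add in quadrature for a linear combination:
  (2·δa)² = 1.16;  (2·δb)² = 17.1
δP = √(18.3) = 4.28 mm
P = 175.2 mm, so δP/P = 4.28/175.2 = 0.0244.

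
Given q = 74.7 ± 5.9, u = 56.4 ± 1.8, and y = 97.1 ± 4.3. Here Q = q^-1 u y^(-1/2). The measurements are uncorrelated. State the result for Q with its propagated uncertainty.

0.0766 ± 0.00674

Q is a product of powers, so relative uncertainties combine in quadrature:
  (-1·δq/q)² = (-1×0.0790)² = 0.00624;  (1·δu/u)² = (1×0.0319)² = 0.00102;  (−½·δy/y)² = (-0.5×0.0443)² = 0.000490
δQ/Q = √(0.00775) = 0.0880
Q = 0.0766, so δQ = 0.0880 × 0.0766 = 0.00674.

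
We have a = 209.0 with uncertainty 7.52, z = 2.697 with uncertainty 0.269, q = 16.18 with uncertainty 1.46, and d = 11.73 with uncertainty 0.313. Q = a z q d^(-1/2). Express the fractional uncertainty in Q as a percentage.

For a monomial Q ∝ a, z, q, d^(-1/2), fractional errors add in quadrature:
  (1·δa/a)² = (1×0.0360)² = 0.00129;  (1·δz/z)² = (1×0.0997)² = 0.00995;  (1·δq/q)² = (1×0.0902)² = 0.00814;  (−½·δd/d)² = (-0.5×0.0267)² = 0.000178
δQ/Q = √(0.0196) = 0.140

14.0%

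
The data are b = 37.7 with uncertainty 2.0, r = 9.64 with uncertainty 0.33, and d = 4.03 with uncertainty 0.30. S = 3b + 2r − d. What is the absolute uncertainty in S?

6.04

Sums and differences: (δS)² = Σ (cᵢ δxᵢ)².
  (3·δb)² = 36.0;  (2·δr)² = 0.436;  (δd)² = 0.0900
δS = √(36.5) = 6.04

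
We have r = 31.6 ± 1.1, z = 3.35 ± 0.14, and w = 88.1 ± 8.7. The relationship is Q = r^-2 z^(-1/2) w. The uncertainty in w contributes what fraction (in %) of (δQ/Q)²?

(δQ/Q)² = (-2·δr/r)² + (−½·δz/z)² + (1·δw/w)²
  r term: (-2×0.0348)² = 0.00485
  z term: (-0.5×0.0418)² = 0.000437
  w term: (1×0.0988)² = 0.00975
Total = 0.0150. Share from w = 0.00975/0.0150 = 0.649.

64.9%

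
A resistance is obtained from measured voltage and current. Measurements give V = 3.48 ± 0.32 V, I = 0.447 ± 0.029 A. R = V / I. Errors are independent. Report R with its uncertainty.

7.79 ± 0.876 Ω

R is a product of powers, so relative uncertainties combine in quadrature:
  (1·δV/V)² = (1×0.0920)² = 0.00846;  (-1·δI/I)² = (-1×0.0649)² = 0.00421
δR/R = √(0.0127) = 0.113
R = 7.79 Ω, so δR = 0.113 × 7.79 = 0.876 Ω.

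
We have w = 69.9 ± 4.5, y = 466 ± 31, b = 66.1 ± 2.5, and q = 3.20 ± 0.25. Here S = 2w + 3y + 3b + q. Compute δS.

93.7

S is a linear combination, so absolute uncertainties add in quadrature:
  (2·δw)² = 81.0;  (3·δy)² = 8650;  (3·δb)² = 56.2;  (δq)² = 0.0625
δS = √(8790) = 93.7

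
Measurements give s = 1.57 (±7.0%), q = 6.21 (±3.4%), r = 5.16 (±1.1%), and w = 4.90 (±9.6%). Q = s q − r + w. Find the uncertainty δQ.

Let p = s·q = 9.75. δp/p = √((1·δs/s)² + (1·δq/q)²) = √(0.00490 + 0.00116) = 0.0778, so δp = 0.759.
Q = p − r + w: δQ = √(δp² + δr² + δw²) = √(0.576 + 0.00322 + 0.221) = 0.895

0.895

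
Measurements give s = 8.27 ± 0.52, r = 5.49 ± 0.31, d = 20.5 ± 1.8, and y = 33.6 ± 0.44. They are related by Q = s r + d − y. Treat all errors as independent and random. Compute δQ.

4.26

Let p = s·r = 45.4. δp/p = √((1·δs/s)² + (1·δr/r)²) = √(0.00395 + 0.00319) = 0.0845, so δp = 3.84.
Q = p + d − y: δQ = √(δp² + δd² + δy²) = √(14.7 + 3.24 + 0.194) = 4.26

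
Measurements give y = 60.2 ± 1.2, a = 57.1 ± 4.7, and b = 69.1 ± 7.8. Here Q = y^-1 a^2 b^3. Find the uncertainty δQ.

6.74e+06

For a monomial Q ∝ y^-1, a^2, b^3, fractional errors add in quadrature:
  (-1·δy/y)² = (-1×0.0199)² = 0.000397;  (2·δa/a)² = (2×0.0823)² = 0.0271;  (3·δb/b)² = (3×0.113)² = 0.115
δQ/Q = √(0.142) = 0.377
Q = 1.79e+07, so δQ = 0.377 × 1.79e+07 = 6.74e+06.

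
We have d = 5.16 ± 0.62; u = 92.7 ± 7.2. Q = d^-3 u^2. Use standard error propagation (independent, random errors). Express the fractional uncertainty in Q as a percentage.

Q is a product of powers, so relative uncertainties combine in quadrature:
  (-3·δd/d)² = (-3×0.120)² = 0.130;  (2·δu/u)² = (2×0.0777)² = 0.0241
δQ/Q = √(0.154) = 0.393

39.3%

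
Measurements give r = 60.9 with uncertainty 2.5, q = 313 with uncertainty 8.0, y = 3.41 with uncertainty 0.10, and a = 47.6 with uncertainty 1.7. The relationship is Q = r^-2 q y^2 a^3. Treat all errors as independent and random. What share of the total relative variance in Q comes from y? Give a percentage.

(δQ/Q)² = (-2·δr/r)² + (1·δq/q)² + (2·δy/y)² + (3·δa/a)²
  r term: (-2×0.0411)² = 0.00674
  q term: (1×0.0256)² = 0.000653
  y term: (2×0.0293)² = 0.00344
  a term: (3×0.0357)² = 0.0115
Total = 0.0223. Share from y = 0.00344/0.0223 = 0.154.

15.4%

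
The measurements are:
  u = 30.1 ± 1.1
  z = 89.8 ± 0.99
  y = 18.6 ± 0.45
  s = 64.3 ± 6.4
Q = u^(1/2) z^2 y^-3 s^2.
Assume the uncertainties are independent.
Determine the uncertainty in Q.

Since Q is a product/quotient, work with relative uncertainties:
  (½·δu/u)² = (0.5×0.0365)² = 0.000334;  (2·δz/z)² = (2×0.0110)² = 0.000486;  (-3·δy/y)² = (-3×0.0242)² = 0.00527;  (2·δs/s)² = (2×0.0995)² = 0.0396
δQ/Q = √(0.0457) = 0.214
Q = 28400, so δQ = 0.214 × 28400 = 6080.

6080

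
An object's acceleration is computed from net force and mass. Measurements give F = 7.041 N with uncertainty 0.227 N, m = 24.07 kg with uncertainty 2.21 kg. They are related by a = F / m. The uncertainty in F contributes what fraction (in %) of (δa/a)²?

11.0%

(δa/a)² = (1·δF/F)² + (-1·δm/m)²
  F term: (1×0.0322)² = 0.00104
  m term: (-1×0.0918)² = 0.00843
Total = 0.00947. Share from F = 0.00104/0.00947 = 0.110.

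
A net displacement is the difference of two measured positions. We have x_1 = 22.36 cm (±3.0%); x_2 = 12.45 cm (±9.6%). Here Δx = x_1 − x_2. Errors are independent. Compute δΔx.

Sums and differences: (δΔx)² = Σ (cᵢ δxᵢ)².
  (δx_1)² = 0.450;  (δx_2)² = 1.43
δΔx = √(1.88) = 1.37 cm

1.37 cm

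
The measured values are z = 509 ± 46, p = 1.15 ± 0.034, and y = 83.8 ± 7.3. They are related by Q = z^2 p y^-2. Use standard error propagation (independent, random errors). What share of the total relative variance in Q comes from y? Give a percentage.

47.5%

(δQ/Q)² = (2·δz/z)² + (1·δp/p)² + (-2·δy/y)²
  z term: (2×0.0904)² = 0.0327
  p term: (1×0.0296)² = 0.000874
  y term: (-2×0.0871)² = 0.0304
Total = 0.0639. Share from y = 0.0304/0.0639 = 0.475.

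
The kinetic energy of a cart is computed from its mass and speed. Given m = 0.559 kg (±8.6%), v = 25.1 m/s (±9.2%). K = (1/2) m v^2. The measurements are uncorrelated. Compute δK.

K is a product of powers, so relative uncertainties combine in quadrature:
  (1·δm/m)² = (1×0.0860)² = 0.00740;  (2·δv/v)² = (2×0.0920)² = 0.0339
δK/K = √(0.0413) = 0.203
K = 176 J, so δK = 0.203 × 176 = 35.8 J.

35.8 J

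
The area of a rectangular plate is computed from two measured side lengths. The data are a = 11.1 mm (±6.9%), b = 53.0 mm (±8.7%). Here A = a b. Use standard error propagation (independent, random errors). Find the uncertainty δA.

For a monomial A ∝ a, b, fractional errors add in quadrature:
  (1·δa/a)² = (1×0.0690)² = 0.00476;  (1·δb/b)² = (1×0.0870)² = 0.00757
δA/A = √(0.0123) = 0.111
A = 588 mm^2, so δA = 0.111 × 588 = 65.3 mm^2.

65.3 mm^2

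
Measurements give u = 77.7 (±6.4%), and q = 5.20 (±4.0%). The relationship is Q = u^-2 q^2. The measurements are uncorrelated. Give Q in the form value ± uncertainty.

Relative error in a monomial: (δQ/Q)² = Σ (nᵢ · δxᵢ/xᵢ)².
  (-2·δu/u)² = (-2×0.0640)² = 0.0164;  (2·δq/q)² = (2×0.0400)² = 0.00640
δQ/Q = √(0.0228) = 0.151
Q = 0.00448, so δQ = 0.151 × 0.00448 = 0.000676.

0.00448 ± 0.000676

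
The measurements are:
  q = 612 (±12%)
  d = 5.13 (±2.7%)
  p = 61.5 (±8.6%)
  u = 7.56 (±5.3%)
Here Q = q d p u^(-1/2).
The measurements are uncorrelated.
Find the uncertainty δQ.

Q is a product of powers, so relative uncertainties combine in quadrature:
  (1·δq/q)² = (1×0.120)² = 0.0144;  (1·δd/d)² = (1×0.0270)² = 0.000729;  (1·δp/p)² = (1×0.0860)² = 0.00740;  (−½·δu/u)² = (-0.5×0.0530)² = 0.000702
δQ/Q = √(0.0232) = 0.152
Q = 70200, so δQ = 0.152 × 70200 = 10700.

10700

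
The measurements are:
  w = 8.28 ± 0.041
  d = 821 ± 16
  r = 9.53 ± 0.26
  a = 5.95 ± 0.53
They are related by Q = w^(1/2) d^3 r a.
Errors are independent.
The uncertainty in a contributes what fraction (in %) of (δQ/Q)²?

(δQ/Q)² = (½·δw/w)² + (3·δd/d)² + (1·δr/r)² + (1·δa/a)²
  w term: (0.5×0.00495)² = 6.13e-06
  d term: (3×0.0195)² = 0.00342
  r term: (1×0.0273)² = 0.000744
  a term: (1×0.0891)² = 0.00793
Total = 0.0121. Share from a = 0.00793/0.0121 = 0.656.

65.6%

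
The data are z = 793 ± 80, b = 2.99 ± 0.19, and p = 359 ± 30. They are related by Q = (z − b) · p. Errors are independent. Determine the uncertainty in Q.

37200

Let u = z − b = 790. δu = √(δz² + δb²) = √(6400 + 0.0361) = 80.0, so δu/u = 0.101.
Q is then a monomial in u, p:
δQ/Q = √((δu/u)² + (1·δp/p)²) = √(0.0103 + 0.00698) = 0.131
Q = 2.84e+05, so δQ = 0.131 × 2.84e+05 = 37200.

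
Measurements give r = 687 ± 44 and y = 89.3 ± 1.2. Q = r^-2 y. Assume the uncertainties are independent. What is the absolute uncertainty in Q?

2.44e-05

Each factor contributes (exponent × relative error)² to (δQ/Q)²:
  (-2·δr/r)² = (-2×0.0640)² = 0.0164;  (1·δy/y)² = (1×0.0134)² = 0.000181
δQ/Q = √(0.0166) = 0.129
Q = 0.000189, so δQ = 0.129 × 0.000189 = 2.44e-05.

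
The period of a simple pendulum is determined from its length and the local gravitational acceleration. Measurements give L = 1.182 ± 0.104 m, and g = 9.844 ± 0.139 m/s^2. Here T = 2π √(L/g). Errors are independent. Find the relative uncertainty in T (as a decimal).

0.0446

Each factor contributes (exponent × relative error)² to (δT/T)²:
  (½·δL/L)² = (0.5×0.0880)² = 0.00194;  (−½·δg/g)² = (-0.5×0.0141)² = 4.98e-05
δT/T = √(0.00199) = 0.0446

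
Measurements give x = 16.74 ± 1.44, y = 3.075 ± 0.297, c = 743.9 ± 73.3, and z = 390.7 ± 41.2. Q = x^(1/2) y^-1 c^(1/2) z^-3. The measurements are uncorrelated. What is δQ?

2.05e-07

For a monomial Q ∝ x^(1/2), y^-1, c^(1/2), z^-3, fractional errors add in quadrature:
  (½·δx/x)² = (0.5×0.0860)² = 0.00185;  (-1·δy/y)² = (-1×0.0966)² = 0.00933;  (½·δc/c)² = (0.5×0.0985)² = 0.00243;  (-3·δz/z)² = (-3×0.105)² = 0.100
δQ/Q = √(0.114) = 0.337
Q = 6.085e-07, so δQ = 0.337 × 6.085e-07 = 2.05e-07.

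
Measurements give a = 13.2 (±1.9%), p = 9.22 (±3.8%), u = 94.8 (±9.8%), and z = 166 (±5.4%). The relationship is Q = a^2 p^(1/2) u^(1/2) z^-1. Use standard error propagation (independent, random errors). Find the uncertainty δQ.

2.62

Relative error in a monomial: (δQ/Q)² = Σ (nᵢ · δxᵢ/xᵢ)².
  (2·δa/a)² = (2×0.0190)² = 0.00144;  (½·δp/p)² = (0.5×0.0380)² = 0.000361;  (½·δu/u)² = (0.5×0.0980)² = 0.00240;  (-1·δz/z)² = (-1×0.0540)² = 0.00292
δQ/Q = √(0.00712) = 0.0844
Q = 31.0, so δQ = 0.0844 × 31.0 = 2.62.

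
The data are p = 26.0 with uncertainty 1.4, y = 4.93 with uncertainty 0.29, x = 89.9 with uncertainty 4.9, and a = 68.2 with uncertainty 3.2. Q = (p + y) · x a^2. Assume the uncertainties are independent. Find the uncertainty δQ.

Let u = p + y = 30.9. δu = √(δp² + δy²) = √(1.96 + 0.0841) = 1.43, so δu/u = 0.0462.
Q is then a monomial in u, x, a:
δQ/Q = √((δu/u)² + (1·δx/x)² + (2·δa/a)²) = √(0.00214 + 0.00297 + 0.00881) = 0.118
Q = 1.29e+07, so δQ = 0.118 × 1.29e+07 = 1.53e+06.

1.53e+06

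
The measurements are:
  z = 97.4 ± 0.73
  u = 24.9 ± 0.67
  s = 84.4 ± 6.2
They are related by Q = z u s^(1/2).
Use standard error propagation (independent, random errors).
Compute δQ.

For a monomial Q ∝ z, u, s^(1/2), fractional errors add in quadrature:
  (1·δz/z)² = (1×0.00749)² = 5.62e-05;  (1·δu/u)² = (1×0.0269)² = 0.000724;  (½·δs/s)² = (0.5×0.0735)² = 0.00135
δQ/Q = √(0.00213) = 0.0461
Q = 22300, so δQ = 0.0461 × 22300 = 1030.

1030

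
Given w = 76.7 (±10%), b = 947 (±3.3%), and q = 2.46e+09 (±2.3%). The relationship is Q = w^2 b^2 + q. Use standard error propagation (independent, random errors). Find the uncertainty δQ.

1.11e+09

Let p = w^2·b^2 = 5.28e+09. δp/p = √((2·δw/w)² + (2·δb/b)²) = √(0.0400 + 0.00436) = 0.211, so δp = 1.11e+09.
Q = p + q: δQ = √(δp² + δq²) = √(1.23e+18 + 3.2e+15) = 1.11e+09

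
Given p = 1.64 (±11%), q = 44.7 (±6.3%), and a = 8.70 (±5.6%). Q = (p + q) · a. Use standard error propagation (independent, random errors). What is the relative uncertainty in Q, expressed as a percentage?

Let u = p + q = 46.3. δu = √(δp² + δq²) = √(0.0325 + 7.93) = 2.82, so δu/u = 0.0609.
Q is then a monomial in u, a:
δQ/Q = √((δu/u)² + (1·δa/a)²) = √(0.00371 + 0.00314) = 0.0827

8.27%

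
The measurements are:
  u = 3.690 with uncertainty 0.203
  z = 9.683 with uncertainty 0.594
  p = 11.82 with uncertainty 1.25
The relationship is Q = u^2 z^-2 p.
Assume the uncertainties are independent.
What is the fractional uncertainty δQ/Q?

0.196

Since Q is a product/quotient, work with relative uncertainties:
  (2·δu/u)² = (2×0.0550)² = 0.0121;  (-2·δz/z)² = (-2×0.0613)² = 0.0151;  (1·δp/p)² = (1×0.106)² = 0.0112
δQ/Q = √(0.0383) = 0.196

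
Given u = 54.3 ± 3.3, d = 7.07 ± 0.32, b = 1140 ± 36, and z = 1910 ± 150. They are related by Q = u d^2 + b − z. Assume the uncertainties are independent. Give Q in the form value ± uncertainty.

Let p = u·d^2 = 2710. δp/p = √((1·δu/u)² + (2·δd/d)²) = √(0.00369 + 0.00819) = 0.109, so δp = 296.
Q = p + b − z: δQ = √(δp² + δb² + δz²) = √(87600 + 1300 + 22500) = 334
Q = 1940.

1940 ± 334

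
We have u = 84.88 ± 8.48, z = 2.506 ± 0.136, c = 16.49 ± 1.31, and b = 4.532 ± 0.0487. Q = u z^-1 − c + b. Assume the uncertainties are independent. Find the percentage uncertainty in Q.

18.6%

Let p = u·z^-1 = 33.87. δp/p = √((1·δu/u)² + (-1·δz/z)²) = √(0.00998 + 0.00295) = 0.114, so δp = 3.85.
Q = p − c + b: δQ = √(δp² + δc² + δb²) = √(14.8 + 1.72 + 0.00237) = 4.07
Q = 21.91, so δQ/Q = 4.07/21.91 = 0.186.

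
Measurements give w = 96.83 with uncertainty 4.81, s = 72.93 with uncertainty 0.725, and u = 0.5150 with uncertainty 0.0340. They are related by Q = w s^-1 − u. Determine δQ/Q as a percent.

9.27%

Let p = w·s^-1 = 1.328. δp/p = √((1·δw/w)² + (-1·δs/s)²) = √(0.00247 + 9.88e-05) = 0.0507, so δp = 0.0673.
Q = p − u: δQ = √(δp² + δu²) = √(0.00452 + 0.00116) = 0.0754
Q = 0.8127, so δQ/Q = 0.0754/0.8127 = 0.0927.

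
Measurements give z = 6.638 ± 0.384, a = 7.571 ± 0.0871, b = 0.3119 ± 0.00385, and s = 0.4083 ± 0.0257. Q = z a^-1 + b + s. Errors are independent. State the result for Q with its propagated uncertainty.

Let p = z·a^-1 = 0.8768. δp/p = √((1·δz/z)² + (-1·δa/a)²) = √(0.00335 + 0.000132) = 0.0590, so δp = 0.0517.
Q = p + b + s: δQ = √(δp² + δb² + δs²) = √(0.00267 + 1.48e-05 + 0.000660) = 0.0579
Q = 1.597.

1.597 ± 0.0579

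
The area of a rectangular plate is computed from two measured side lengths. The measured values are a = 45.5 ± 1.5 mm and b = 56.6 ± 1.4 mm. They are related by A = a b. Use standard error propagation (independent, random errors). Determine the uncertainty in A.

Products/powers → add relative errors in quadrature, weighted by exponent:
  (1·δa/a)² = (1×0.0330)² = 0.00109;  (1·δb/b)² = (1×0.0247)² = 0.000612
δA/A = √(0.00170) = 0.0412
A = 2580 mm^2, so δA = 0.0412 × 2580 = 106 mm^2.

106 mm^2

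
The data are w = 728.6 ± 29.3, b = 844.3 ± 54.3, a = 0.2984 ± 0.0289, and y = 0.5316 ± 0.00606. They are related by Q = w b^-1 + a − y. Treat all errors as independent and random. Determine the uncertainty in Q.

Let p = w·b^-1 = 0.8630. δp/p = √((1·δw/w)² + (-1·δb/b)²) = √(0.00162 + 0.00414) = 0.0759, so δp = 0.0655.
Q = p + a − y: δQ = √(δp² + δa² + δy²) = √(0.00428 + 0.000835 + 3.67e-05) = 0.0718

0.0718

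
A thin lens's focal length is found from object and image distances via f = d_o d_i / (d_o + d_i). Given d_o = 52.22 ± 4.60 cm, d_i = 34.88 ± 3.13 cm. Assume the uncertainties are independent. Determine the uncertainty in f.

1.35 cm

∂f/∂d_o = (d_i/(d_o+d_i))² = 0.160;  ∂f/∂d_i = (d_o/(d_o+d_i))² = 0.359
δf = √((∂f/∂d_o · δd_o)² + (∂f/∂d_i · δd_i)²) = √(0.544 + 1.27) = 1.35 cm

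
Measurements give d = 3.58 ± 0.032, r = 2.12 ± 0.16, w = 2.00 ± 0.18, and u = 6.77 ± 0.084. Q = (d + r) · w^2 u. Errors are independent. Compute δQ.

28.2

Let h = d + r = 5.70. δh = √(δd² + δr²) = √(0.00102 + 0.0256) = 0.163, so δh/h = 0.0286.
Q is then a monomial in h, w, u:
δQ/Q = √((δh/h)² + (2·δw/w)² + (1·δu/u)²) = √(0.000819 + 0.0324 + 0.000154) = 0.183
Q = 154, so δQ = 0.183 × 154 = 28.2.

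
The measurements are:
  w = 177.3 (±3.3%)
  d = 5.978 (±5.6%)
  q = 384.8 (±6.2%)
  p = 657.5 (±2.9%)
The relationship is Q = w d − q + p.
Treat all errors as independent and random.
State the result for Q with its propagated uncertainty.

1333 ± 75.4

Let h = w·d = 1060. δh/h = √((1·δw/w)² + (1·δd/d)²) = √(0.00109 + 0.00314) = 0.0650, so δh = 68.9.
Q = h − q + p: δQ = √(δh² + δq² + δp²) = √(4750 + 569 + 364) = 75.4
Q = 1333.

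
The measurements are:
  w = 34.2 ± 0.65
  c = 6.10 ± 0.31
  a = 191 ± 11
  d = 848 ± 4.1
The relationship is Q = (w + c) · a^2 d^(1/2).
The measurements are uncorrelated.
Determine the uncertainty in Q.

Let u = w + c = 40.3. δu = √(δw² + δc²) = √(0.423 + 0.0961) = 0.720, so δu/u = 0.0179.
Q is then a monomial in u, a, d:
δQ/Q = √((δu/u)² + (2·δa/a)² + (½·δd/d)²) = √(0.000319 + 0.0133 + 5.84e-06) = 0.117
Q = 4.28e+07, so δQ = 0.117 × 4.28e+07 = 4.99e+06.

4.99e+06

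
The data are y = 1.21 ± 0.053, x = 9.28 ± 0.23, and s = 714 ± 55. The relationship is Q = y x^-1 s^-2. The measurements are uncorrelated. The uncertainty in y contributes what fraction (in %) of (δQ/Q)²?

7.30%

(δQ/Q)² = (1·δy/y)² + (-1·δx/x)² + (-2·δs/s)²
  y term: (1×0.0438)² = 0.00192
  x term: (-1×0.0248)² = 0.000614
  s term: (-2×0.0770)² = 0.0237
Total = 0.0263. Share from y = 0.00192/0.0263 = 0.0730.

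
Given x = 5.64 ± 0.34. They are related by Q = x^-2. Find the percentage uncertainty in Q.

Relative error in a monomial: (δQ/Q)² = Σ (nᵢ · δxᵢ/xᵢ)².
  (-2·δx/x)² = (-2×0.0603)² = 0.0145
δQ/Q = √(0.0145) = 0.121

12.1%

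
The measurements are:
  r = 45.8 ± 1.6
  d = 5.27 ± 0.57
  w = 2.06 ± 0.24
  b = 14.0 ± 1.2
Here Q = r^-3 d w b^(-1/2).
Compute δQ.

5.89e-06

Q is a product of powers, so relative uncertainties combine in quadrature:
  (-3·δr/r)² = (-3×0.0349)² = 0.0110;  (1·δd/d)² = (1×0.108)² = 0.0117;  (1·δw/w)² = (1×0.117)² = 0.0136;  (−½·δb/b)² = (-0.5×0.0857)² = 0.00184
δQ/Q = √(0.0381) = 0.195
Q = 3.02e-05, so δQ = 0.195 × 3.02e-05 = 5.89e-06.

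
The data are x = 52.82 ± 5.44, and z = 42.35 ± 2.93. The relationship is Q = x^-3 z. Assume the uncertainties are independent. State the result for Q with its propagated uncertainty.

(2.874 ± 0.910) × 10^-4

Relative error in a monomial: (δQ/Q)² = Σ (nᵢ · δxᵢ/xᵢ)².
  (-3·δx/x)² = (-3×0.103)² = 0.0955;  (1·δz/z)² = (1×0.0692)² = 0.00479
δQ/Q = √(0.100) = 0.317
Q = 0.0002874, so δQ = 0.317 × 0.0002874 = 9.1e-05.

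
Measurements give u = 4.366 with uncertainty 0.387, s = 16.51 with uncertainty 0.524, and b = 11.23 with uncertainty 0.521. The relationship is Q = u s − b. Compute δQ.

6.81

Let p = u·s = 72.08. δp/p = √((1·δu/u)² + (1·δs/s)²) = √(0.00786 + 0.00101) = 0.0942, so δp = 6.79.
Q = p − b: δQ = √(δp² + δb²) = √(46.1 + 0.271) = 6.81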